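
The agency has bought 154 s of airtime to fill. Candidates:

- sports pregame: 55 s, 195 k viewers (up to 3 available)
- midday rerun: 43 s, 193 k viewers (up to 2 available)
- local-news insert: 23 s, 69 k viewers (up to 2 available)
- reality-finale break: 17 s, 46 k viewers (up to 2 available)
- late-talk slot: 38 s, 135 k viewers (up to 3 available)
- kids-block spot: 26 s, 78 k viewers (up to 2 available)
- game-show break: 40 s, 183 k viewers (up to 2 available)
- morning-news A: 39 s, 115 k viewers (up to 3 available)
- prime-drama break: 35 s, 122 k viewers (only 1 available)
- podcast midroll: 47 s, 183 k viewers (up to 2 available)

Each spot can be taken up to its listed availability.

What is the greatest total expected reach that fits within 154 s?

A density-first pass picks midday rerun + local-news insert + 2×game-show break — 628 at 146 s.
The 63 s tied up in local-news insert and game-show break is better spent on midday rerun + kids-block spot — total rises to 647 (152 s).
Nothing else within 154 s beats 647.

647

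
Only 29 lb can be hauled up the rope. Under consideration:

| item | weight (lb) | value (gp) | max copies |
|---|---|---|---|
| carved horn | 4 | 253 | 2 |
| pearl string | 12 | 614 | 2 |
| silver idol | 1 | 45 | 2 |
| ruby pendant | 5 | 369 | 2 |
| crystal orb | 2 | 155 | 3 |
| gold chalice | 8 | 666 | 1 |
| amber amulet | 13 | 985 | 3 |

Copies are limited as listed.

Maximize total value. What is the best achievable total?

2220

A density-first pass picks 2×silver idol + 3×crystal orb + gold chalice + amber amulet — 2206 at 29 lb.
The 5 lb tied up in silver idol and 2×crystal orb is better spent on ruby pendant — total rises to 2220 (29 lb).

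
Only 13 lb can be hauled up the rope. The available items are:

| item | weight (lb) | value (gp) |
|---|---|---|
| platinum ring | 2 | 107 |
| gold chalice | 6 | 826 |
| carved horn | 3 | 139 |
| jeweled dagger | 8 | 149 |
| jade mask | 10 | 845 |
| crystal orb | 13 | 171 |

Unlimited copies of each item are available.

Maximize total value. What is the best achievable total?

1652

Ranking by ratio (value/lb): gold chalice 137.67, jade mask 84.50, platinum ring 53.50.
2×gold chalice uses 12 of the 13 lb and totals 1652.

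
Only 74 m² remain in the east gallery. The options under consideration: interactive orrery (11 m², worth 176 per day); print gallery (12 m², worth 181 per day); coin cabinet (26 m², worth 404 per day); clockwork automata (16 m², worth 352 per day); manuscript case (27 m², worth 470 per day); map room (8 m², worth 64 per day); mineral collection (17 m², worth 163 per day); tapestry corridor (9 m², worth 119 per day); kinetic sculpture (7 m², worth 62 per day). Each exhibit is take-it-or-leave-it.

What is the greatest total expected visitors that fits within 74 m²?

1243

By expected visitors per m²: clockwork automata 22.00, manuscript case 17.41, interactive orrery 16.00 lead.
Filling by ratio: interactive orrery + print gallery + clockwork automata + manuscript case + kinetic sculpture for 1241, with 1 m² left unused.
Dropping kinetic sculpture frees 7 m²; slotting in map room (8 m²) lifts the total to 1243 at 74 m².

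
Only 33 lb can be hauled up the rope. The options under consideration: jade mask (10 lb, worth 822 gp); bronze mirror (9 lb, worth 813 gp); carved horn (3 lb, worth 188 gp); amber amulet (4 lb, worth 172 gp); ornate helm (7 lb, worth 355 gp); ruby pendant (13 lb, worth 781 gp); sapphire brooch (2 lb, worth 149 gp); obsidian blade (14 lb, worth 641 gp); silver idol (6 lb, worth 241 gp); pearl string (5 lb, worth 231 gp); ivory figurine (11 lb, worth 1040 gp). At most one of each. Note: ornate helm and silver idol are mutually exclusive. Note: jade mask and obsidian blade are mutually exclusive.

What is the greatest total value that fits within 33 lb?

2863

The ratio heuristic lands on jade mask + bronze mirror + sapphire brooch + ivory figurine (2824) but leaves 1 lb idle.
The 2 lb tied up in sapphire brooch is better spent on carved horn — total rises to 2863 (33 lb).
Runner-up jade mask + bronze mirror + sapphire brooch + ivory figurine tops out at 2824.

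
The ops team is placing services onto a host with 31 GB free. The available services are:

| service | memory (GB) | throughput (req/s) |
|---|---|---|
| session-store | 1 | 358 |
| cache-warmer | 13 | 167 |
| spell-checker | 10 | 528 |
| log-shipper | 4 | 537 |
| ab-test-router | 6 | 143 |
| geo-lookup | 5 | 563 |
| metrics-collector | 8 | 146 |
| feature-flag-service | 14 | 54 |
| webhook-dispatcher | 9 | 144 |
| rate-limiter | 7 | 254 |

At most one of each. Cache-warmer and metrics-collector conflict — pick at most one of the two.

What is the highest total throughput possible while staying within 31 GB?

The ratio ordering already packs tightly: session-store + spell-checker + log-shipper + geo-lookup + rate-limiter, 27 GB, 2240.
Next best is session-store + spell-checker + log-shipper + geo-lookup + metrics-collector at 2132 (28 GB) — short by 108.

2240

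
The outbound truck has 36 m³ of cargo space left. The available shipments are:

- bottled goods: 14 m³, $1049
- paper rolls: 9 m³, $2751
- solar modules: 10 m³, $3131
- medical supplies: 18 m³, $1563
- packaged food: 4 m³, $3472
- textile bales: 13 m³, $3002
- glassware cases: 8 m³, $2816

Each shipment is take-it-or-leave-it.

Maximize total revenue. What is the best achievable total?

12421

Greedy by ratio would take paper rolls + solar modules + packaged food + glassware cases: 31 m³ used, total 12170.
The 9 m³ tied up in paper rolls is better spent on textile bales — total rises to 12421 (35 m³).
Next best is paper rolls + solar modules + packaged food + textile bales at 12356 (36 m³) — short by 65.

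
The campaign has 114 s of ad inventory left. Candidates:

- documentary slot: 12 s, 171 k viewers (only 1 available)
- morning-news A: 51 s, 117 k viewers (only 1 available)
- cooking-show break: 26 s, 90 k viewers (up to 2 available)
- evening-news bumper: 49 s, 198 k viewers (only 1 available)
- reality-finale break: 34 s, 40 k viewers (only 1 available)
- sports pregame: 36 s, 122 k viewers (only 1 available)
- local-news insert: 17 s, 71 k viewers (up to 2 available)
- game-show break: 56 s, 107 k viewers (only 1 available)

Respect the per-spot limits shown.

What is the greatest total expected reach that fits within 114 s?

Density check — documentary slot 14.25, local-news insert 4.18, evening-news bumper 4.04 are the best per s.
A density-first pass picks documentary slot + evening-news bumper + 2×local-news insert — 511 at 95 s.
Dropping local-news insert frees 17 s; slotting in sports pregame (36 s) lifts the total to 562 at 114 s.
Nothing else within 114 s beats 562.

562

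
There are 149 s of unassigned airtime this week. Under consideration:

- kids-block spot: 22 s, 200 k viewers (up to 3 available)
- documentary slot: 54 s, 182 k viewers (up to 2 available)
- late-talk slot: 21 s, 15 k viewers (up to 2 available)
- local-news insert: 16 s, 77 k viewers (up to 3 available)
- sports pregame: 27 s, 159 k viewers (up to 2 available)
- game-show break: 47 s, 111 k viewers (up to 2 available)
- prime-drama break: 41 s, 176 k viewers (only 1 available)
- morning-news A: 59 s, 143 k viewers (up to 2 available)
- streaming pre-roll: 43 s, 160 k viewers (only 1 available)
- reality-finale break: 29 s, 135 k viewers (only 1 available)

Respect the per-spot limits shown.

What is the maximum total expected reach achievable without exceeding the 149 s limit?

By expected reach per s: kids-block spot 9.09, sports pregame 5.89, local-news insert 4.81, reality-finale break 4.66 lead.
The ratio heuristic lands on 3×kids-block spot + local-news insert + 2×sports pregame (995) but leaves 13 s idle.
Replace local-news insert with reality-finale break: the trade gains 58 net, giving 1053 at 149 s.
That's the maximum — no swap from here does better than 1053.

1053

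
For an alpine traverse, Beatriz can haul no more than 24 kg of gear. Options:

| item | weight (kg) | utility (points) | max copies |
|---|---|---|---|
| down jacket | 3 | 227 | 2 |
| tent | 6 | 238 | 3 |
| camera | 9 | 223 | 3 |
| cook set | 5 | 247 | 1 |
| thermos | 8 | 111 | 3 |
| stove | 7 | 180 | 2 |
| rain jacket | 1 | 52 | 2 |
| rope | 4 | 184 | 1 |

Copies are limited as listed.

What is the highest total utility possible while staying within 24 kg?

1229

Taking the top-ratio items first gives 2×down jacket + tent + cook set + 2×rain jacket + rope for 1227 (23 kg).
The 5 kg tied up in rain jacket and rope is better spent on tent — total rises to 1229 (24 kg).
Nothing else within 24 kg beats 1229.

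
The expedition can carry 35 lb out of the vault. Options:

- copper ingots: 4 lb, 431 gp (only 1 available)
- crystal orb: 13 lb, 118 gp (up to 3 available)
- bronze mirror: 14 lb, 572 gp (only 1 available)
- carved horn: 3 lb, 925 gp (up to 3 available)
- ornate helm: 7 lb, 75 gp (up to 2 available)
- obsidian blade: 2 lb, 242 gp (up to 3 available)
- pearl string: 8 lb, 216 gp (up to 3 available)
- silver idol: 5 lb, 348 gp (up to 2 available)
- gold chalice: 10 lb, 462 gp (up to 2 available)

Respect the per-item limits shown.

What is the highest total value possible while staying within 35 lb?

4742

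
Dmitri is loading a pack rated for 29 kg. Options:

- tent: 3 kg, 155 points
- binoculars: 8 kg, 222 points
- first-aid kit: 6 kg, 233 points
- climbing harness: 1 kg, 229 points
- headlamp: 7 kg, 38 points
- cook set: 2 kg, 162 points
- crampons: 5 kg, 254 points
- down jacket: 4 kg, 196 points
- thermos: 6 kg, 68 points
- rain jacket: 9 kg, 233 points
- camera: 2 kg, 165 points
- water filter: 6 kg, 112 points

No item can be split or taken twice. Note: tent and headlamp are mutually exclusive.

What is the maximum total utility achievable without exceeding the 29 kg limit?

1506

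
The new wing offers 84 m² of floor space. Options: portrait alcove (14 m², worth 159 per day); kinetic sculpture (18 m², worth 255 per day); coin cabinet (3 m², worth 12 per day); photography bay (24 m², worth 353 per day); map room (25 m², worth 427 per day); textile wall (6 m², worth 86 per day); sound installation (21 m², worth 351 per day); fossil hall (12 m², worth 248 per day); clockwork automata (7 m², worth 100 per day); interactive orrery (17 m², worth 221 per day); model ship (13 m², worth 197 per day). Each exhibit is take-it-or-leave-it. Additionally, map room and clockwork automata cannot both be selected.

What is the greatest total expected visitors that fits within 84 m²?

Taking photography bay + map room + sound installation + fossil hall: 82 m² used, 1379 in expected visitors.

1379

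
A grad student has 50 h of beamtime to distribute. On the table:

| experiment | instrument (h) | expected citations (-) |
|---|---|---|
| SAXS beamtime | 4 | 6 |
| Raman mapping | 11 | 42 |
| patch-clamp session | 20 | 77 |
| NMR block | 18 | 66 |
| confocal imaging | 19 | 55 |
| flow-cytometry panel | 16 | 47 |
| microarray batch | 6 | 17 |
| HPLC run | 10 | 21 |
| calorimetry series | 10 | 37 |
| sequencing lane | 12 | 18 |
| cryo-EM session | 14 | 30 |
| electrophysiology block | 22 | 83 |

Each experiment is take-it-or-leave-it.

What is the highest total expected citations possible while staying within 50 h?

A density-first pass picks Raman mapping + patch-clamp session + microarray batch + calorimetry series — 173 at 47 h.
Using the slack differently, NMR block + calorimetry series + electrophysiology block comes to 186 at 50 h.

186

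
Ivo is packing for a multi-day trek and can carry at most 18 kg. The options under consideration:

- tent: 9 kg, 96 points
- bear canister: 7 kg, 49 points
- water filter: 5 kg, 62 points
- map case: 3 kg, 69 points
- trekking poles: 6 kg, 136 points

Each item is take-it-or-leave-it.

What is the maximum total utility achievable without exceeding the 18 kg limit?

301

By utility per kg: map case 23.00, trekking poles 22.67, water filter 12.40 lead.
Filling by ratio: water filter + map case + trekking poles for 267, with 4 kg left unused.
The 5 kg tied up in water filter is better spent on tent — total rises to 301 (18 kg).
The closest alternative, water filter + map case + trekking poles, reaches only 267.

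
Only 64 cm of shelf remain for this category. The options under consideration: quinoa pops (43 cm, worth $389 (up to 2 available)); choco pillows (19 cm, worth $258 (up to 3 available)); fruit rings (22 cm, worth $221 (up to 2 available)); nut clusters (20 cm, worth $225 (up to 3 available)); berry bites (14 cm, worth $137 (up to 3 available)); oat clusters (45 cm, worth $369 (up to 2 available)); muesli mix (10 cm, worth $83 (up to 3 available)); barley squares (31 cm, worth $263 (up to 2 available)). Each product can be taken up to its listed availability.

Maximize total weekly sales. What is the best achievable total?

774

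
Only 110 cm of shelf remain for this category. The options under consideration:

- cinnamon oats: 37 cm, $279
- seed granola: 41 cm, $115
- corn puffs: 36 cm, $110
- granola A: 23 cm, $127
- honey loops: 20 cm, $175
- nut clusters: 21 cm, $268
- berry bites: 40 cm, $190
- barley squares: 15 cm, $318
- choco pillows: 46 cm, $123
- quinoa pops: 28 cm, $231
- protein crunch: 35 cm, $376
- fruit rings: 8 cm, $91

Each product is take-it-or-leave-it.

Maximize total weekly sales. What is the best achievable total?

1284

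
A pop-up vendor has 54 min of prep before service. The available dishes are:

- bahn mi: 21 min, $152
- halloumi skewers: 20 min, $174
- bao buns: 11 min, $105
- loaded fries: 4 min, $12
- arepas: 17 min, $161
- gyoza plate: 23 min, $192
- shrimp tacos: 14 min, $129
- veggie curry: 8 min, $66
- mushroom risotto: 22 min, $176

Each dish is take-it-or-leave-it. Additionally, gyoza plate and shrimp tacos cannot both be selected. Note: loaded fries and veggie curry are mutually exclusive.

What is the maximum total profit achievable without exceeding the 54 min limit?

Taking halloumi skewers + bao buns + shrimp tacos + veggie curry: 53 min used, 474 in profit.
No other feasible combination exceeds 474.

474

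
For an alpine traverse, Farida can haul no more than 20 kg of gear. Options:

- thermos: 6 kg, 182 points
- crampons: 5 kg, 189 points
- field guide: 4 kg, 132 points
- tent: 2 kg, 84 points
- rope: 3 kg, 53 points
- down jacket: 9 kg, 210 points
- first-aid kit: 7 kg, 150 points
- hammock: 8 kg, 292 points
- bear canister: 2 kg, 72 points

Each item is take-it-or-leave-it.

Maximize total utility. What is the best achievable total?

Taking the top-ratio items first gives crampons + tent + rope + hammock + bear canister for 690 (20 kg).
Dropping rope and bear canister frees 5 kg; slotting in field guide (4 kg) lifts the total to 697 at 19 kg.
Next best is thermos + field guide + tent + hammock at 690 (20 kg) — short by 7.

697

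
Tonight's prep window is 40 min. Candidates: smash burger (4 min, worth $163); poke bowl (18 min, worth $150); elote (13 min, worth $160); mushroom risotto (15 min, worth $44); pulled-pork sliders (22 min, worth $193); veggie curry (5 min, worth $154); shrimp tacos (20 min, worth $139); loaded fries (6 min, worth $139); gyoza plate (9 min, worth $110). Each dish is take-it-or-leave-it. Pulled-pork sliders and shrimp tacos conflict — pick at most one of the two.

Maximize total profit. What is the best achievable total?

Density check — smash burger 40.75, veggie curry 30.80, loaded fries 23.17, elote 12.31 are the best per min.
The ratio ordering already packs tightly: smash burger + elote + veggie curry + loaded fries + gyoza plate, 37 min, 726.
That's the maximum — no feasible swap from here does better than 726.

726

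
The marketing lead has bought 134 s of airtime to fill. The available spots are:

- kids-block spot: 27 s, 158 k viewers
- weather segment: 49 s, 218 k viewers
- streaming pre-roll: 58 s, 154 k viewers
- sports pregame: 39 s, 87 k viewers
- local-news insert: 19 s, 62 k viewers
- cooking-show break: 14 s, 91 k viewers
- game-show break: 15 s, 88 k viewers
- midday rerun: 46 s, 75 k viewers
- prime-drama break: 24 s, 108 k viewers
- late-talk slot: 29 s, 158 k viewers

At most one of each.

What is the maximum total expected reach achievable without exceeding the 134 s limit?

713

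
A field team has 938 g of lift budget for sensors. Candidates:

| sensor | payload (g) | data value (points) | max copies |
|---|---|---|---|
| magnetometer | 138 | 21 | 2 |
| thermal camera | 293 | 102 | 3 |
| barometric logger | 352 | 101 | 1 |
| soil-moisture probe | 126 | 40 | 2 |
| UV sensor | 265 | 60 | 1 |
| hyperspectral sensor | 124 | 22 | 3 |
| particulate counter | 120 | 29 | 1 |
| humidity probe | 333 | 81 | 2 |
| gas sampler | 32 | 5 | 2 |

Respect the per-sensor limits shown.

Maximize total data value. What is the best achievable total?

Best packing: 3×thermal camera + gas sampler — 911 g, 311 total.
Every other selection either busts 938 g or exceeds an availability limit or fails to beat 311.

311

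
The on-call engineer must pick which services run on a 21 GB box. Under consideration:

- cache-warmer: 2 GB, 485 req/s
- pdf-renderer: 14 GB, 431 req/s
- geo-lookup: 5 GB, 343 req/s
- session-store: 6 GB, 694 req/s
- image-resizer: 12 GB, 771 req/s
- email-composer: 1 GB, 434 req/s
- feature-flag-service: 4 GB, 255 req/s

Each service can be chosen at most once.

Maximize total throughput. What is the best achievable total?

2384

By throughput per GB: email-composer 434.00, cache-warmer 242.50, session-store 115.67, geo-lookup 68.60 lead.
A density-first pass picks cache-warmer + geo-lookup + session-store + email-composer + feature-flag-service — 2211 at 18 GB.
The 9 GB tied up in geo-lookup and feature-flag-service is better spent on image-resizer — total rises to 2384 (21 GB).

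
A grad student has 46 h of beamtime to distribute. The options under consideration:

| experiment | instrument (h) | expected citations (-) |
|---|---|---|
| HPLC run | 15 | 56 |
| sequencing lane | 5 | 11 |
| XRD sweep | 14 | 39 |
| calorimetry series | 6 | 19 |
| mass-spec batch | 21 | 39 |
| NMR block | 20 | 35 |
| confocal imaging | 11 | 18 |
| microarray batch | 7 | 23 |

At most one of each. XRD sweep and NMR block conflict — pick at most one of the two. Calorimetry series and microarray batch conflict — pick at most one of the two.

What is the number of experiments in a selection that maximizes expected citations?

Optimal total is 132.
HPLC run + XRD sweep + calorimetry series + confocal imaging hits 132 at 46 h.
Any selection reaching 132 contains exactly 4 experiments.

4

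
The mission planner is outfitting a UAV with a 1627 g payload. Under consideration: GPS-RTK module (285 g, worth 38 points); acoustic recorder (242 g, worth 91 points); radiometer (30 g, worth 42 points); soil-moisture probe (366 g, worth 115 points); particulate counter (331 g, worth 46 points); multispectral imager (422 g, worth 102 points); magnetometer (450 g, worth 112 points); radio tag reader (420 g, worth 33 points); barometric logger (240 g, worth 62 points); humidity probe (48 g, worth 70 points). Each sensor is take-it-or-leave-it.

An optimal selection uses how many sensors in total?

The maximum data value within 1627 g is 532.
One optimal bundle: acoustic recorder + radiometer + soil-moisture probe + multispectral imager + magnetometer + humidity probe (1558 g).
Any selection reaching 532 contains exactly 6 sensors.

6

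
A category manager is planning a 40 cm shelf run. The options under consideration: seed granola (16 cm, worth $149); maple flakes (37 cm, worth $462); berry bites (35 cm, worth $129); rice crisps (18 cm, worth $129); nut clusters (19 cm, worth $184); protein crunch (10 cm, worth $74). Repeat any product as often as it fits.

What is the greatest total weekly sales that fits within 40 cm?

462

Ranking by ratio (weekly sales/cm): maple flakes 12.49, nut clusters 9.68, seed granola 9.31.
Maple flakes uses 37 of the 40 cm and totals 462.
The spare 3 cm is too small for any remaining product, and no exchange beats 462.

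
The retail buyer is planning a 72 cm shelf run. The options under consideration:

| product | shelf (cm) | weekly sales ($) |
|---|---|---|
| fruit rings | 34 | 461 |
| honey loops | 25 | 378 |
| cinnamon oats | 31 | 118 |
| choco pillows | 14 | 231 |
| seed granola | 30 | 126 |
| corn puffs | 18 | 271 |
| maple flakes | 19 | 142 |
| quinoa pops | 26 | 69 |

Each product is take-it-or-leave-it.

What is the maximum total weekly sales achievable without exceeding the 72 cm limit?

963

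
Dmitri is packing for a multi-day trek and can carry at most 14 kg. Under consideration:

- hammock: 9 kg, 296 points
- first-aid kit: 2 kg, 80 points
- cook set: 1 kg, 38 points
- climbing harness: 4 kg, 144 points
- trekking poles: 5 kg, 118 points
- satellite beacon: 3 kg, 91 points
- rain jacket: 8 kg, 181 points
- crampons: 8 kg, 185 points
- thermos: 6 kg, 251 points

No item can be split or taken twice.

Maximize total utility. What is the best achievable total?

Taking the top-ratio items first gives first-aid kit + cook set + climbing harness + thermos for 513 (13 kg).
Dropping first-aid kit frees 2 kg; slotting in satellite beacon (3 kg) lifts the total to 524 at 14 kg.
Runner-up first-aid kit + cook set + climbing harness + thermos tops out at 513.

524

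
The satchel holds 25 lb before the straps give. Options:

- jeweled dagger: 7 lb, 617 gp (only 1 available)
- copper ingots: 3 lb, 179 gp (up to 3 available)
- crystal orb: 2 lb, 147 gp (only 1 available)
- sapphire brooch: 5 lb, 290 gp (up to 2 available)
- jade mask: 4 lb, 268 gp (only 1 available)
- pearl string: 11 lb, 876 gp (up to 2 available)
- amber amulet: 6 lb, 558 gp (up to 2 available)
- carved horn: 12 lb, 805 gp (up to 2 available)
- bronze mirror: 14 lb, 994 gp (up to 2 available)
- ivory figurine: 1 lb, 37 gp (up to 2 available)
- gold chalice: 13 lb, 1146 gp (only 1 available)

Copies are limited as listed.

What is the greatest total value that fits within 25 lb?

2262

By value per lb: amber amulet 93.00, gold chalice 88.15, jeweled dagger 88.14 lead.
Taking 2×amber amulet + gold chalice: 25 lb used, 2262 in value.
No other feasible combination exceeds 2262.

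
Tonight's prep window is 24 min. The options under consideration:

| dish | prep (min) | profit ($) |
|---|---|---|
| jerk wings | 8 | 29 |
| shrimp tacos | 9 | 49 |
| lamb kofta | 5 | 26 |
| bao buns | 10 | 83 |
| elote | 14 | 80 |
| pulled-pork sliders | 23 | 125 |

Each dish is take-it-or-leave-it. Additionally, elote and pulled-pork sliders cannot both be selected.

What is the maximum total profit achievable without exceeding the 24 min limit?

163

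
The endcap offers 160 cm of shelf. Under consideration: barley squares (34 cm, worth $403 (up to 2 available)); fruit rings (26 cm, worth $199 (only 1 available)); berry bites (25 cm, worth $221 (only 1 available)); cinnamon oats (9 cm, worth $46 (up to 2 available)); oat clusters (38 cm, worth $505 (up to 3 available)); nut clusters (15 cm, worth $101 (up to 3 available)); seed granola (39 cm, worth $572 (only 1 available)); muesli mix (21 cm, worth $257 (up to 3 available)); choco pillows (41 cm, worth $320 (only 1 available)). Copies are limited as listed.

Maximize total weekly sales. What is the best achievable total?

Taking the top-ratio products first gives 3×oat clusters + seed granola for 2087 (153 cm).
Replace oat clusters with 2×muesli mix: the trade gains 9 net, giving 2096 at 157 cm.
Nothing else within 160 cm beats 2096.

2096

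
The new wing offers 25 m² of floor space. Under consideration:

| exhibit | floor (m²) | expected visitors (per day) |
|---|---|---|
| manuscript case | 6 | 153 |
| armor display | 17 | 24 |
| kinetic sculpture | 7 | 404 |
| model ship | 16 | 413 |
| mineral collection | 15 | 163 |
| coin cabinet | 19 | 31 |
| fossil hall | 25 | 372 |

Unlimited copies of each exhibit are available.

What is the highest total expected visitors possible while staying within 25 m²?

1212

3×kinetic sculpture uses 21 of the 25 m² and totals 1212.
No other feasible combination exceeds 1212.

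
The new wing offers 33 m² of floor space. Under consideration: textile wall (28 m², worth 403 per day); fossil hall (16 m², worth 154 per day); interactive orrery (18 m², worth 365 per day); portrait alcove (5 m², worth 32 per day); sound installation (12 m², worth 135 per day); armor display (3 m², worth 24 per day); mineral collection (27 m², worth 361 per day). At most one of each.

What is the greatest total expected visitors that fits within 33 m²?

Interactive orrery + sound installation + armor display uses 33 of the 33 m² and totals 524.

524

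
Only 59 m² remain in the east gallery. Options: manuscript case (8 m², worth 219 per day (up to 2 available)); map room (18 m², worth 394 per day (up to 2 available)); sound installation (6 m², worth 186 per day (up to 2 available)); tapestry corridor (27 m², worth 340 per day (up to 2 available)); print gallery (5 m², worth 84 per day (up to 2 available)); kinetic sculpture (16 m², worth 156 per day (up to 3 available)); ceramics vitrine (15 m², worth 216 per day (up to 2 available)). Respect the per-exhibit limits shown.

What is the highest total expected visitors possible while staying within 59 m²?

1412

Filling by ratio: 2×manuscript case + map room + 2×sound installation + 2×print gallery for 1372, with 3 m² left unused.
Dropping sound installation and 2×print gallery frees 16 m²; slotting in map room (18 m²) lifts the total to 1412 at 58 m².
Nothing else within 59 m² beats 1412.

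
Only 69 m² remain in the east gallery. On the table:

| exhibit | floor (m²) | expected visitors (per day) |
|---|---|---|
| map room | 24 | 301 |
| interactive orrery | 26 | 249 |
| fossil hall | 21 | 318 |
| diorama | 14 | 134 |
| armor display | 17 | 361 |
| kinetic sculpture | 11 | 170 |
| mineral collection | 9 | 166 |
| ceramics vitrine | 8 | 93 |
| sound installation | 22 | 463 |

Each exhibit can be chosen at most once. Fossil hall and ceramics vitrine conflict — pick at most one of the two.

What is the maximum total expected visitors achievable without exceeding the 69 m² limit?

1308

Filling by ratio: armor display + kinetic sculpture + mineral collection + ceramics vitrine + sound installation for 1253, with 2 m² left unused.
Dropping kinetic sculpture and ceramics vitrine frees 19 m²; slotting in fossil hall (21 m²) lifts the total to 1308 at 69 m².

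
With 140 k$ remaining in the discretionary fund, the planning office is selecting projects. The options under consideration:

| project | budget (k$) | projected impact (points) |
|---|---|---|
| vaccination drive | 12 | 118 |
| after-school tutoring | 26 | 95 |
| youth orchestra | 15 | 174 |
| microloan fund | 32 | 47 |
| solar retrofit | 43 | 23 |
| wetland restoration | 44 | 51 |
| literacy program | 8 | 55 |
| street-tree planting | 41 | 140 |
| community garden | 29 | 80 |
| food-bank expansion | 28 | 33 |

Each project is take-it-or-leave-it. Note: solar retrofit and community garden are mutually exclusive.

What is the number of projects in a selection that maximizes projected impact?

6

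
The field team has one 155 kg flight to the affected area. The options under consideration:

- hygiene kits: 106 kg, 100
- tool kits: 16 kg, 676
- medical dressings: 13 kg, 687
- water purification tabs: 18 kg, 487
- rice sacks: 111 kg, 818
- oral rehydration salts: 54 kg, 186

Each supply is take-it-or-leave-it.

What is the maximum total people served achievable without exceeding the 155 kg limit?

The ratio heuristic lands on tool kits + medical dressings + water purification tabs + oral rehydration salts (2036) but leaves 54 kg idle.
Dropping water purification tabs and oral rehydration salts frees 72 kg; slotting in rice sacks (111 kg) lifts the total to 2181 at 140 kg.
Runner-up tool kits + medical dressings + water purification tabs + oral rehydration salts tops out at 2036.

2181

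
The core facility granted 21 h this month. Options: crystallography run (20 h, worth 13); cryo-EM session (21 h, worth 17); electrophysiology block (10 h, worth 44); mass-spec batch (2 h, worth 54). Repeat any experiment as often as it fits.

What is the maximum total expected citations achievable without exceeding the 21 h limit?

540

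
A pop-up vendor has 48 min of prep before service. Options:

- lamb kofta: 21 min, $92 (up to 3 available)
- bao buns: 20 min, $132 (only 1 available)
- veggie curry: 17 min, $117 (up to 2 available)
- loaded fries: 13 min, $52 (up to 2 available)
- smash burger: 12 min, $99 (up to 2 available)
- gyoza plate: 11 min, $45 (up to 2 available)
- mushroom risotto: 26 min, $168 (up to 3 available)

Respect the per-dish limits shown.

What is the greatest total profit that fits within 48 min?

Greedy by ratio would take veggie curry + 2×smash burger: 41 min used, total 315.
The 12 min tied up in smash burger is better spent on veggie curry — total rises to 333 (46 min).

333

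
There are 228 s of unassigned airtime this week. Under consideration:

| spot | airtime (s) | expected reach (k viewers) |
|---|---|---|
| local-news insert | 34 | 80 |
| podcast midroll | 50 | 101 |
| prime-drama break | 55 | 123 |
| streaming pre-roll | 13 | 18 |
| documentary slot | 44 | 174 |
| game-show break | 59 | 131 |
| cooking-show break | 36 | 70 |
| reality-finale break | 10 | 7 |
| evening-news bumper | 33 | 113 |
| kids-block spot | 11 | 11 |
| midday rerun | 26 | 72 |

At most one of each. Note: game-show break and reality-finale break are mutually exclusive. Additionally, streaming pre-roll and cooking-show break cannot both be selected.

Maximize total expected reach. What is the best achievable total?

632

By expected reach per s: documentary slot 3.95, evening-news bumper 3.42, midday rerun 2.77, local-news insert 2.35 lead.
Taking local-news insert + prime-drama break + documentary slot + cooking-show break + evening-news bumper + midday rerun: 228 s used, 632 in expected reach.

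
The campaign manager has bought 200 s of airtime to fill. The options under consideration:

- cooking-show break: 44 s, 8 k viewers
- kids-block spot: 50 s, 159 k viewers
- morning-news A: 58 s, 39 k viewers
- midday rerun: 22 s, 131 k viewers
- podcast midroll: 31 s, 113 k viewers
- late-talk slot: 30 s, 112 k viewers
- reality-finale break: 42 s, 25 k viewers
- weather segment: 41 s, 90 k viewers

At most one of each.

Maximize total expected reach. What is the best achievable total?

605

Density check — midday rerun 5.95, late-talk slot 3.73, podcast midroll 3.65 are the best per s.
Kids-block spot + midday rerun + podcast midroll + late-talk slot + weather segment uses 174 of the 200 s and totals 605.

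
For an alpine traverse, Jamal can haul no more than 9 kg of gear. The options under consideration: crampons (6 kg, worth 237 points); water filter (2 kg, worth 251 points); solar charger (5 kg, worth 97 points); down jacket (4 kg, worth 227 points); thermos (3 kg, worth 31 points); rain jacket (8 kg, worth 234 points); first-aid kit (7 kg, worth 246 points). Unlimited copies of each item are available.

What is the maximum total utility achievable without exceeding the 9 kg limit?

1004

The ratio ordering already packs tightly: 4×water filter, 8 kg, 1004.
Every other selection either busts 9 kg or fails to beat 1004.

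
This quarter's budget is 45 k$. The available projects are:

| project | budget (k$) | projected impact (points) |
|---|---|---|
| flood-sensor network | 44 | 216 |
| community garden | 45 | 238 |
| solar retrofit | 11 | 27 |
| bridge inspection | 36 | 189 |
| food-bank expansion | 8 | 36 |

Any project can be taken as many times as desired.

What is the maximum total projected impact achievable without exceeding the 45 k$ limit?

238

Taking community garden: 45 k$ used, 238 in projected impact.
No other feasible combination exceeds 238.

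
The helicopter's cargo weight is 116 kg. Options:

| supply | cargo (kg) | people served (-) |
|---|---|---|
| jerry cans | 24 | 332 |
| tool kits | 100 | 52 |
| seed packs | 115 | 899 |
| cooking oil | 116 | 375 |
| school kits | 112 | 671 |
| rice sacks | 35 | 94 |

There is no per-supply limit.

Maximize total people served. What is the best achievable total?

4×jerry cans uses 96 of the 116 kg and totals 1328.
No other feasible combination exceeds 1328.

1328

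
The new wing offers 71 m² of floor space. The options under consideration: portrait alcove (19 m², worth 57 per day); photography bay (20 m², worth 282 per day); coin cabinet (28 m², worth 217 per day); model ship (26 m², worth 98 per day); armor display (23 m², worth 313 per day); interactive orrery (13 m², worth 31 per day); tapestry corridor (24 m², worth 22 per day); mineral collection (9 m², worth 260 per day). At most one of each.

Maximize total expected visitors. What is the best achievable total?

Density check — mineral collection 28.89, photography bay 14.10, armor display 13.61 are the best per m².
Best packing: portrait alcove + photography bay + armor display + mineral collection — 71 m², 912 total.
Nothing else within 71 m² beats 912.

912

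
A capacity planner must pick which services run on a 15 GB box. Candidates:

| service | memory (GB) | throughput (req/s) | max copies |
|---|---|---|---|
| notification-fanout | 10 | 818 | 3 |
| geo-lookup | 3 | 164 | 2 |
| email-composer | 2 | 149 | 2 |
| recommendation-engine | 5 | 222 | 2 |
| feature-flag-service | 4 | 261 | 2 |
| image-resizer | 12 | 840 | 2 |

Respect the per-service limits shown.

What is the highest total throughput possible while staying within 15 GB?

1131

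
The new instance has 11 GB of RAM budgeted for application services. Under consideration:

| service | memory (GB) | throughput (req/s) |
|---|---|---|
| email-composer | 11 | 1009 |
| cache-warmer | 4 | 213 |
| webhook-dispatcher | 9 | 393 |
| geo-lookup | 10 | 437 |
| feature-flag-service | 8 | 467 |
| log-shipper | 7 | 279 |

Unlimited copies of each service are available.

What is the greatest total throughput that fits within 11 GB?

Ranking by ratio (throughput/GB): email-composer 91.73, feature-flag-service 58.38, cache-warmer 53.25, geo-lookup 43.70.
Email-composer uses 11 of the 11 GB and totals 1009.
Every other selection either busts 11 GB or fails to beat 1009.

1009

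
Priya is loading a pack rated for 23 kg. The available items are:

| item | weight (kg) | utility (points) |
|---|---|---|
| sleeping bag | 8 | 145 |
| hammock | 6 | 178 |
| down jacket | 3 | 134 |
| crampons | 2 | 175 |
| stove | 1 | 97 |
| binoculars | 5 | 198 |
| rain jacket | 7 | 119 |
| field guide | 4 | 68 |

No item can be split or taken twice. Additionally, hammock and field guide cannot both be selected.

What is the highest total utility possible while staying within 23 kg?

817

Sleeping bag + down jacket + crampons + stove + binoculars + field guide uses 23 of the 23 kg and totals 817.
No other feasible combination exceeds 817.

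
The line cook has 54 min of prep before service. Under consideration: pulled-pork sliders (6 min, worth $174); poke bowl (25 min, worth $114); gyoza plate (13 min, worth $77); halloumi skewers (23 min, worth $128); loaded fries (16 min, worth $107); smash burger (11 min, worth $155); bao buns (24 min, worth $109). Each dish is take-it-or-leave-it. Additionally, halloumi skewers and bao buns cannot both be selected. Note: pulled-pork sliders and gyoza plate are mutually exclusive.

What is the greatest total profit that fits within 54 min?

457

Pulled-pork sliders + halloumi skewers + smash burger uses 40 of the 54 min and totals 457.
Runner-up pulled-pork sliders + poke bowl + smash burger tops out at 443.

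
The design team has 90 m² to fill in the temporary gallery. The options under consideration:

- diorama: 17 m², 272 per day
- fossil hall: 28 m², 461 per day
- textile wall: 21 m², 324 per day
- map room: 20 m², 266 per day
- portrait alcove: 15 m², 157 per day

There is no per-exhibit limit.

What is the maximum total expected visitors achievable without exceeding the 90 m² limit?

1466

Taking the top-ratio exhibits first gives 3×fossil hall for 1383 (84 m²).
Dropping fossil hall frees 28 m²; slotting in 2×diorama (34 m²) lifts the total to 1466 at 90 m².
Nothing else within 90 m² beats 1466.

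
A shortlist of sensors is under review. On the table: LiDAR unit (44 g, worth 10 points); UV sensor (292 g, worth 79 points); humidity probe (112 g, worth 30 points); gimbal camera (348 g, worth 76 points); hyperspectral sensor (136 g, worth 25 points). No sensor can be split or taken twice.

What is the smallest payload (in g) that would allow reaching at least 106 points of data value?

Minimise g subject to total data value ≥ 106.
Taking UV sensor + humidity probe gives 109 (≥ 106) for 404 g.
No combination under 404 g hits 106.

404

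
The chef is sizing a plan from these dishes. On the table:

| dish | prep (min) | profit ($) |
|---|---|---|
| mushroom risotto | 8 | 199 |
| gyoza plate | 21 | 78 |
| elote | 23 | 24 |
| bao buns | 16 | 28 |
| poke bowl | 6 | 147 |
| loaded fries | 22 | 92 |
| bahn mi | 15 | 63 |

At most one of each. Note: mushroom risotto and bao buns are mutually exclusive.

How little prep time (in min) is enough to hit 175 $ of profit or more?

8

Look for the lowest-prep combination reaching 175.
mushroom risotto reaches 199 using 8 min.
No combination under 8 min hits 175.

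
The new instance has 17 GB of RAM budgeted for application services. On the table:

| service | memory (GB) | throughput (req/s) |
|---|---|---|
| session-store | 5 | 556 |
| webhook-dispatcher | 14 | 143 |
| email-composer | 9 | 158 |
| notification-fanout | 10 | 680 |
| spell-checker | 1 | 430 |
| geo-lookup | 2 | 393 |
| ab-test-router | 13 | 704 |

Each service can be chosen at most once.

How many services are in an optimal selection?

3

Best achievable throughput is 1666.
For example session-store + notification-fanout + spell-checker achieves it, using 16 GB.
Every optimal selection uses 3 services.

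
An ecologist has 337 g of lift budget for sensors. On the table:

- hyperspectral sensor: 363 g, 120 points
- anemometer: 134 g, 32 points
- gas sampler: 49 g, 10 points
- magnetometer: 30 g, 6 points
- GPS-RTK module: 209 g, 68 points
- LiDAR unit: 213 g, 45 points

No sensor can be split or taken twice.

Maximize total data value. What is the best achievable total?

84

Ranking by ratio (data value/g): hyperspectral sensor 0.33, GPS-RTK module 0.33, anemometer 0.24.
The ratio ordering already packs tightly: gas sampler + magnetometer + GPS-RTK module, 288 g, 84.
Next best is gas sampler + GPS-RTK module at 78 (258 g) — short by 6.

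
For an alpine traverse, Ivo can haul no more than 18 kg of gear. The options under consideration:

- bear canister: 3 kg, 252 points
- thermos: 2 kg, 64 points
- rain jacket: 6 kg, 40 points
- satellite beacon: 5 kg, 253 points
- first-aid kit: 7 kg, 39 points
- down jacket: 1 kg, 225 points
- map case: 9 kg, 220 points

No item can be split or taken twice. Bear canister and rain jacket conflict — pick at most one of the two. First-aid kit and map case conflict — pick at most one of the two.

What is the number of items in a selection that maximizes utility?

4

Optimal total is 950.
bear canister + satellite beacon + down jacket + map case hits 950 at 18 kg.
All optima have 4 items.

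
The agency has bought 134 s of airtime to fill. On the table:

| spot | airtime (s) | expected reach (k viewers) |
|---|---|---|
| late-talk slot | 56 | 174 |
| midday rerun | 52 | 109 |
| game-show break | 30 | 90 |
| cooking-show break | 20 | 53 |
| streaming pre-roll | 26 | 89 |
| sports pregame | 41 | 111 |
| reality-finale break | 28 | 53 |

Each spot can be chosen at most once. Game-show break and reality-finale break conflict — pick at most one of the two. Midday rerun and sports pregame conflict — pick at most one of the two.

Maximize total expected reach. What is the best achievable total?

406

Taking late-talk slot + game-show break + cooking-show break + streaming pre-roll: 132 s used, 406 in expected reach.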